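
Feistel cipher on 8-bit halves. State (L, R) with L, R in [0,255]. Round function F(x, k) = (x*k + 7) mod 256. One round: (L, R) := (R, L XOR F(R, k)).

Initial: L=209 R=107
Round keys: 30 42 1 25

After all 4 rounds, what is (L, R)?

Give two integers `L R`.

Answer: 179 110

Derivation:
Round 1 (k=30): L=107 R=64
Round 2 (k=42): L=64 R=236
Round 3 (k=1): L=236 R=179
Round 4 (k=25): L=179 R=110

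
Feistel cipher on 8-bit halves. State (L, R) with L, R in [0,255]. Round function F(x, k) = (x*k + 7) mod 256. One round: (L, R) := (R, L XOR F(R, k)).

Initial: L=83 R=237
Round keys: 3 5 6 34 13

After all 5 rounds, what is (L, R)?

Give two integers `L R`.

Round 1 (k=3): L=237 R=157
Round 2 (k=5): L=157 R=245
Round 3 (k=6): L=245 R=88
Round 4 (k=34): L=88 R=66
Round 5 (k=13): L=66 R=57

Answer: 66 57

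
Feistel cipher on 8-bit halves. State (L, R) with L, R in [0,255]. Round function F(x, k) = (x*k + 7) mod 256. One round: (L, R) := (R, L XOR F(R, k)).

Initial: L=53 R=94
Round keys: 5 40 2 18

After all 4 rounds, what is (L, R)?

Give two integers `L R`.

Answer: 209 160

Derivation:
Round 1 (k=5): L=94 R=232
Round 2 (k=40): L=232 R=25
Round 3 (k=2): L=25 R=209
Round 4 (k=18): L=209 R=160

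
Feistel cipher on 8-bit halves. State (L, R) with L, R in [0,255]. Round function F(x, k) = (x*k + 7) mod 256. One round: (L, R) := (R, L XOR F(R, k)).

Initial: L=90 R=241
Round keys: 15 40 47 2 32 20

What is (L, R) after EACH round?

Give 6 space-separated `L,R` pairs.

Answer: 241,124 124,150 150,237 237,119 119,10 10,184

Derivation:
Round 1 (k=15): L=241 R=124
Round 2 (k=40): L=124 R=150
Round 3 (k=47): L=150 R=237
Round 4 (k=2): L=237 R=119
Round 5 (k=32): L=119 R=10
Round 6 (k=20): L=10 R=184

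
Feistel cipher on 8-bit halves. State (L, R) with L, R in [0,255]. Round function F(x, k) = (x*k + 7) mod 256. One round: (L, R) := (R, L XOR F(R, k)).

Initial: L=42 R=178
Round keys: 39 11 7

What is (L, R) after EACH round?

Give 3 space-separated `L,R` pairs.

Answer: 178,15 15,30 30,214

Derivation:
Round 1 (k=39): L=178 R=15
Round 2 (k=11): L=15 R=30
Round 3 (k=7): L=30 R=214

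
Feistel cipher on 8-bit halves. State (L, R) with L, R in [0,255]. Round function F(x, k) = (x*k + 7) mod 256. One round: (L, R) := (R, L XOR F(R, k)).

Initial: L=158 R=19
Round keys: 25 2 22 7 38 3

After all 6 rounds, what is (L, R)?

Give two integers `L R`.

Answer: 52 35

Derivation:
Round 1 (k=25): L=19 R=124
Round 2 (k=2): L=124 R=236
Round 3 (k=22): L=236 R=51
Round 4 (k=7): L=51 R=128
Round 5 (k=38): L=128 R=52
Round 6 (k=3): L=52 R=35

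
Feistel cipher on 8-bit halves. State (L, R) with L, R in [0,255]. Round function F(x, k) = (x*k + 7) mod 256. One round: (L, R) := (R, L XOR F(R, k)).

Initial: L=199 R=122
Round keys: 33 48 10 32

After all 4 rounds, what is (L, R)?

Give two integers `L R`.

Round 1 (k=33): L=122 R=6
Round 2 (k=48): L=6 R=93
Round 3 (k=10): L=93 R=175
Round 4 (k=32): L=175 R=186

Answer: 175 186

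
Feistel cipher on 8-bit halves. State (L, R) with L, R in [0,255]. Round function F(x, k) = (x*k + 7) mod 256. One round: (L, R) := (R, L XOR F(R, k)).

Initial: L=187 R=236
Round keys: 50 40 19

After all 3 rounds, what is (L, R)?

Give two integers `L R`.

Round 1 (k=50): L=236 R=164
Round 2 (k=40): L=164 R=75
Round 3 (k=19): L=75 R=60

Answer: 75 60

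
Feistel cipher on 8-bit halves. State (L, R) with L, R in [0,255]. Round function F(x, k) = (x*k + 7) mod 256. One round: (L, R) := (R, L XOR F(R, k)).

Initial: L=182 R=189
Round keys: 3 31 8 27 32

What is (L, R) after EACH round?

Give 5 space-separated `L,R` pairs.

Answer: 189,136 136,194 194,159 159,14 14,88

Derivation:
Round 1 (k=3): L=189 R=136
Round 2 (k=31): L=136 R=194
Round 3 (k=8): L=194 R=159
Round 4 (k=27): L=159 R=14
Round 5 (k=32): L=14 R=88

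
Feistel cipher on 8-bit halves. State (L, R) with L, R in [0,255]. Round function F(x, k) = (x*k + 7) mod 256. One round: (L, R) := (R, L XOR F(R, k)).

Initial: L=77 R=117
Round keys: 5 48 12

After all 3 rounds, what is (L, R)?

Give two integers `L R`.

Answer: 2 2

Derivation:
Round 1 (k=5): L=117 R=29
Round 2 (k=48): L=29 R=2
Round 3 (k=12): L=2 R=2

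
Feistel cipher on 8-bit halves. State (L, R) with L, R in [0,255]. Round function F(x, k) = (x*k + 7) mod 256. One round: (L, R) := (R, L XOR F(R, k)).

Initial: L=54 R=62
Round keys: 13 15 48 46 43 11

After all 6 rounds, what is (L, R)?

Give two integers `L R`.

Round 1 (k=13): L=62 R=27
Round 2 (k=15): L=27 R=162
Round 3 (k=48): L=162 R=124
Round 4 (k=46): L=124 R=237
Round 5 (k=43): L=237 R=170
Round 6 (k=11): L=170 R=184

Answer: 170 184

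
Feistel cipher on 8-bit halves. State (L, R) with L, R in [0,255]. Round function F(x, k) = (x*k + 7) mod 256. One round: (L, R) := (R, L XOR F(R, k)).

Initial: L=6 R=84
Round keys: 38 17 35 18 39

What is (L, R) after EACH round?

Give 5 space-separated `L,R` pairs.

Round 1 (k=38): L=84 R=121
Round 2 (k=17): L=121 R=68
Round 3 (k=35): L=68 R=42
Round 4 (k=18): L=42 R=191
Round 5 (k=39): L=191 R=10

Answer: 84,121 121,68 68,42 42,191 191,10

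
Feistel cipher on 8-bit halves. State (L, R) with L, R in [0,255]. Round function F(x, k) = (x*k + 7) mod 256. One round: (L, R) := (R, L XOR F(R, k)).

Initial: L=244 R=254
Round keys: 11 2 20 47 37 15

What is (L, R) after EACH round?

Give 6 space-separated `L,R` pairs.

Round 1 (k=11): L=254 R=5
Round 2 (k=2): L=5 R=239
Round 3 (k=20): L=239 R=182
Round 4 (k=47): L=182 R=158
Round 5 (k=37): L=158 R=107
Round 6 (k=15): L=107 R=210

Answer: 254,5 5,239 239,182 182,158 158,107 107,210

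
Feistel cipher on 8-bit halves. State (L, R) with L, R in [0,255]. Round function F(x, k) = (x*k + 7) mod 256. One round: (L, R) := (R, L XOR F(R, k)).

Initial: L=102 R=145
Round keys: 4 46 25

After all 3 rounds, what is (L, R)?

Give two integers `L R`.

Answer: 140 158

Derivation:
Round 1 (k=4): L=145 R=45
Round 2 (k=46): L=45 R=140
Round 3 (k=25): L=140 R=158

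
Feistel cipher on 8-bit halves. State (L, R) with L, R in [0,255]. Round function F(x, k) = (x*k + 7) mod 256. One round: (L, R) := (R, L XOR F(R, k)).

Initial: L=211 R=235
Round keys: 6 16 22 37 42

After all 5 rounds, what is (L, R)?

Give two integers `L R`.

Answer: 156 74

Derivation:
Round 1 (k=6): L=235 R=90
Round 2 (k=16): L=90 R=76
Round 3 (k=22): L=76 R=213
Round 4 (k=37): L=213 R=156
Round 5 (k=42): L=156 R=74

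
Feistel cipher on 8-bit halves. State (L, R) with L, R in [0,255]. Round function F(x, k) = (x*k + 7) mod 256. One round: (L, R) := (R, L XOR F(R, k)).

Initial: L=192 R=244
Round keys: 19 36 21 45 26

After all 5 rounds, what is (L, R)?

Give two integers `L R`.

Round 1 (k=19): L=244 R=227
Round 2 (k=36): L=227 R=7
Round 3 (k=21): L=7 R=121
Round 4 (k=45): L=121 R=75
Round 5 (k=26): L=75 R=220

Answer: 75 220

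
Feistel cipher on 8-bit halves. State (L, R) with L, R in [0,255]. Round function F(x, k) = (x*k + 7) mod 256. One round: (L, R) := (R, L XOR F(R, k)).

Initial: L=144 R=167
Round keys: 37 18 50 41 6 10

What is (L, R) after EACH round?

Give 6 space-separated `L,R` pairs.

Round 1 (k=37): L=167 R=186
Round 2 (k=18): L=186 R=188
Round 3 (k=50): L=188 R=5
Round 4 (k=41): L=5 R=104
Round 5 (k=6): L=104 R=114
Round 6 (k=10): L=114 R=19

Answer: 167,186 186,188 188,5 5,104 104,114 114,19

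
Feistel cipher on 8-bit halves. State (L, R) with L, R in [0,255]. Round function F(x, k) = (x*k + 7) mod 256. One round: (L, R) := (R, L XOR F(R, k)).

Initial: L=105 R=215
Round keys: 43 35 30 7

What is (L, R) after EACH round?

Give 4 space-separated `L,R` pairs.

Round 1 (k=43): L=215 R=77
Round 2 (k=35): L=77 R=89
Round 3 (k=30): L=89 R=56
Round 4 (k=7): L=56 R=214

Answer: 215,77 77,89 89,56 56,214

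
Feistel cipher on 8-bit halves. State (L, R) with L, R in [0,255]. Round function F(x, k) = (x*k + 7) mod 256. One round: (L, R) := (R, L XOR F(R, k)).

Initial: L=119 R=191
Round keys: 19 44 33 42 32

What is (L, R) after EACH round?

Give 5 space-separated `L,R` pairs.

Round 1 (k=19): L=191 R=67
Round 2 (k=44): L=67 R=52
Round 3 (k=33): L=52 R=248
Round 4 (k=42): L=248 R=131
Round 5 (k=32): L=131 R=159

Answer: 191,67 67,52 52,248 248,131 131,159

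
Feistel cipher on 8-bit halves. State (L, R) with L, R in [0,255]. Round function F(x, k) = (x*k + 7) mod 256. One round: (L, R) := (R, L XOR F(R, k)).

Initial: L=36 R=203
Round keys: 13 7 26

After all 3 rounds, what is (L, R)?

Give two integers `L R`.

Answer: 238 65

Derivation:
Round 1 (k=13): L=203 R=114
Round 2 (k=7): L=114 R=238
Round 3 (k=26): L=238 R=65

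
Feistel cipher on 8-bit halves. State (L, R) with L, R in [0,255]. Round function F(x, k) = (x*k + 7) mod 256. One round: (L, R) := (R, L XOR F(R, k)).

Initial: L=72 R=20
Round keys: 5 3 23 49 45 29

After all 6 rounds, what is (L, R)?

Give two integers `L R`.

Round 1 (k=5): L=20 R=35
Round 2 (k=3): L=35 R=100
Round 3 (k=23): L=100 R=32
Round 4 (k=49): L=32 R=67
Round 5 (k=45): L=67 R=238
Round 6 (k=29): L=238 R=190

Answer: 238 190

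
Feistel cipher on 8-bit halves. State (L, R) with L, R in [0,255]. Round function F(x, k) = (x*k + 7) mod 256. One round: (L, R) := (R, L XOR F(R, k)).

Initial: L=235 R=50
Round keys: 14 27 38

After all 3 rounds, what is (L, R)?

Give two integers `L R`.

Round 1 (k=14): L=50 R=40
Round 2 (k=27): L=40 R=13
Round 3 (k=38): L=13 R=221

Answer: 13 221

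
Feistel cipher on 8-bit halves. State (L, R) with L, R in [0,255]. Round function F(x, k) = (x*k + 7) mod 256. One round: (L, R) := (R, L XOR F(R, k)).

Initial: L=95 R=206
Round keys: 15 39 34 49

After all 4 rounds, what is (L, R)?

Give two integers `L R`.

Round 1 (k=15): L=206 R=70
Round 2 (k=39): L=70 R=127
Round 3 (k=34): L=127 R=163
Round 4 (k=49): L=163 R=69

Answer: 163 69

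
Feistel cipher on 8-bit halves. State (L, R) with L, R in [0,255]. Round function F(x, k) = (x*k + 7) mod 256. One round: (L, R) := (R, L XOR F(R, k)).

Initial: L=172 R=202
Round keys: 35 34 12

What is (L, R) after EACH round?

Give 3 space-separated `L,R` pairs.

Answer: 202,9 9,243 243,98

Derivation:
Round 1 (k=35): L=202 R=9
Round 2 (k=34): L=9 R=243
Round 3 (k=12): L=243 R=98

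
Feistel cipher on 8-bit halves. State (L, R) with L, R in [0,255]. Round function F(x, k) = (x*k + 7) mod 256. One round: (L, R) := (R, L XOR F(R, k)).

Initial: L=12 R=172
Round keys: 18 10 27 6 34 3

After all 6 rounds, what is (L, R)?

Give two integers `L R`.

Answer: 38 45

Derivation:
Round 1 (k=18): L=172 R=19
Round 2 (k=10): L=19 R=105
Round 3 (k=27): L=105 R=9
Round 4 (k=6): L=9 R=84
Round 5 (k=34): L=84 R=38
Round 6 (k=3): L=38 R=45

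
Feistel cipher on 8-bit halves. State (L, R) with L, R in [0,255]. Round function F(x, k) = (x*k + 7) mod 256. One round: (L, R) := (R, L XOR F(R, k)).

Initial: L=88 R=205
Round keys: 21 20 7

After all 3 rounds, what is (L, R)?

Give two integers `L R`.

Round 1 (k=21): L=205 R=128
Round 2 (k=20): L=128 R=202
Round 3 (k=7): L=202 R=13

Answer: 202 13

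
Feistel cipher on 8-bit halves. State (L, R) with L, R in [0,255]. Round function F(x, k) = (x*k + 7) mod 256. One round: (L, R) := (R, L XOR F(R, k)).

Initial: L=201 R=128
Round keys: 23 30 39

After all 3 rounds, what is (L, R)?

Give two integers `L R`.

Answer: 171 90

Derivation:
Round 1 (k=23): L=128 R=78
Round 2 (k=30): L=78 R=171
Round 3 (k=39): L=171 R=90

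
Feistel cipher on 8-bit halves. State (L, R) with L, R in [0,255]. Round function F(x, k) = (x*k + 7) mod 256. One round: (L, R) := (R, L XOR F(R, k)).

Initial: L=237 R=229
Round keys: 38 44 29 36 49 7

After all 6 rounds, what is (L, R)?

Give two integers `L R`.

Round 1 (k=38): L=229 R=232
Round 2 (k=44): L=232 R=2
Round 3 (k=29): L=2 R=169
Round 4 (k=36): L=169 R=201
Round 5 (k=49): L=201 R=41
Round 6 (k=7): L=41 R=239

Answer: 41 239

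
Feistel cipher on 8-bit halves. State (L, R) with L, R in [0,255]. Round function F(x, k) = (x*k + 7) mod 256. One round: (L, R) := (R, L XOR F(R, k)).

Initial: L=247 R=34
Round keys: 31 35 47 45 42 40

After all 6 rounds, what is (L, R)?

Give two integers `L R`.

Round 1 (k=31): L=34 R=210
Round 2 (k=35): L=210 R=159
Round 3 (k=47): L=159 R=234
Round 4 (k=45): L=234 R=182
Round 5 (k=42): L=182 R=9
Round 6 (k=40): L=9 R=217

Answer: 9 217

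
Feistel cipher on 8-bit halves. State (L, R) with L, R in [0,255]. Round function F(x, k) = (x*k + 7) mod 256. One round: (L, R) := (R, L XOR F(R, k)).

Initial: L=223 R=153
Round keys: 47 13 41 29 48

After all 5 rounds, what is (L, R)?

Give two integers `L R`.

Round 1 (k=47): L=153 R=193
Round 2 (k=13): L=193 R=77
Round 3 (k=41): L=77 R=157
Round 4 (k=29): L=157 R=157
Round 5 (k=48): L=157 R=234

Answer: 157 234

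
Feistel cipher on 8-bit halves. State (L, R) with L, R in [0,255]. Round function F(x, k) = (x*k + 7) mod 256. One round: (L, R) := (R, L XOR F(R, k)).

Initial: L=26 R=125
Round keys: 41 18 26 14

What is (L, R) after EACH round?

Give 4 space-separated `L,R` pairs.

Answer: 125,22 22,238 238,37 37,227

Derivation:
Round 1 (k=41): L=125 R=22
Round 2 (k=18): L=22 R=238
Round 3 (k=26): L=238 R=37
Round 4 (k=14): L=37 R=227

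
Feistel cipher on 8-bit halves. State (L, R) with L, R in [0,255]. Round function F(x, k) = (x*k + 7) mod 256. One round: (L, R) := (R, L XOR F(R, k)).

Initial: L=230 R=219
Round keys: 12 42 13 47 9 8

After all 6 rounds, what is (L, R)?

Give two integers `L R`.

Round 1 (k=12): L=219 R=173
Round 2 (k=42): L=173 R=178
Round 3 (k=13): L=178 R=188
Round 4 (k=47): L=188 R=57
Round 5 (k=9): L=57 R=180
Round 6 (k=8): L=180 R=158

Answer: 180 158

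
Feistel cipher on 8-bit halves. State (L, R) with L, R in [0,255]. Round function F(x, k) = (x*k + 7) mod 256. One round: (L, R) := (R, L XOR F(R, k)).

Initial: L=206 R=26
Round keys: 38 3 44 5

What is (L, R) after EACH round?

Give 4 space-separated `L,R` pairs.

Answer: 26,45 45,148 148,90 90,93

Derivation:
Round 1 (k=38): L=26 R=45
Round 2 (k=3): L=45 R=148
Round 3 (k=44): L=148 R=90
Round 4 (k=5): L=90 R=93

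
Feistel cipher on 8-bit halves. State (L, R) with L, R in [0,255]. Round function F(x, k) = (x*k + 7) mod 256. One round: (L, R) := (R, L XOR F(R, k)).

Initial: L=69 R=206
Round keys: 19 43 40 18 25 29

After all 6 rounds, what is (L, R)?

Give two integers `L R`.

Answer: 92 51

Derivation:
Round 1 (k=19): L=206 R=20
Round 2 (k=43): L=20 R=173
Round 3 (k=40): L=173 R=27
Round 4 (k=18): L=27 R=64
Round 5 (k=25): L=64 R=92
Round 6 (k=29): L=92 R=51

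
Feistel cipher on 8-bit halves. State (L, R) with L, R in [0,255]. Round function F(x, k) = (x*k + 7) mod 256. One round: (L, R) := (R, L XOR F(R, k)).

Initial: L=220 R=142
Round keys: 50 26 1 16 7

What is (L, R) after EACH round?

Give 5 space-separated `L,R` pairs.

Round 1 (k=50): L=142 R=31
Round 2 (k=26): L=31 R=163
Round 3 (k=1): L=163 R=181
Round 4 (k=16): L=181 R=244
Round 5 (k=7): L=244 R=6

Answer: 142,31 31,163 163,181 181,244 244,6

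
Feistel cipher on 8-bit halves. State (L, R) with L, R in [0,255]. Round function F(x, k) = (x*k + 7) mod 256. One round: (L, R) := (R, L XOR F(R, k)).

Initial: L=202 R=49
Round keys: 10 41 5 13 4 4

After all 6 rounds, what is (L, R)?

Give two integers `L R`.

Round 1 (k=10): L=49 R=59
Round 2 (k=41): L=59 R=75
Round 3 (k=5): L=75 R=69
Round 4 (k=13): L=69 R=195
Round 5 (k=4): L=195 R=86
Round 6 (k=4): L=86 R=156

Answer: 86 156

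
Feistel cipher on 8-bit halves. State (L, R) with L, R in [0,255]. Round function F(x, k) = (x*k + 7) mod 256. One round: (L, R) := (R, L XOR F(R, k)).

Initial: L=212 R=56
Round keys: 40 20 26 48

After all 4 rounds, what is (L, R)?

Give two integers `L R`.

Round 1 (k=40): L=56 R=19
Round 2 (k=20): L=19 R=187
Round 3 (k=26): L=187 R=22
Round 4 (k=48): L=22 R=156

Answer: 22 156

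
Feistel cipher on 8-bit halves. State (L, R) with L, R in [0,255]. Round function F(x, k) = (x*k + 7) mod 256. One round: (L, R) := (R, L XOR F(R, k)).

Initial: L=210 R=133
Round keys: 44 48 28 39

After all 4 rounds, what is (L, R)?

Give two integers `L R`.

Round 1 (k=44): L=133 R=49
Round 2 (k=48): L=49 R=178
Round 3 (k=28): L=178 R=78
Round 4 (k=39): L=78 R=91

Answer: 78 91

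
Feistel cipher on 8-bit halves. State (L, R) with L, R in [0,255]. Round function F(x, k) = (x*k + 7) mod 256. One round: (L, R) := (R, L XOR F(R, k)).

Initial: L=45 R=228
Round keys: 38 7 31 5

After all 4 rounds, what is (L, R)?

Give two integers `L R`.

Answer: 20 42

Derivation:
Round 1 (k=38): L=228 R=242
Round 2 (k=7): L=242 R=65
Round 3 (k=31): L=65 R=20
Round 4 (k=5): L=20 R=42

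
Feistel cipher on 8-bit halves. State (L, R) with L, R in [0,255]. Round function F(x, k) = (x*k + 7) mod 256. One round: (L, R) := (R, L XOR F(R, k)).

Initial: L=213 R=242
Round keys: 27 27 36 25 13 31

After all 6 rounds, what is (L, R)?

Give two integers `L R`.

Answer: 41 81

Derivation:
Round 1 (k=27): L=242 R=88
Round 2 (k=27): L=88 R=189
Round 3 (k=36): L=189 R=195
Round 4 (k=25): L=195 R=175
Round 5 (k=13): L=175 R=41
Round 6 (k=31): L=41 R=81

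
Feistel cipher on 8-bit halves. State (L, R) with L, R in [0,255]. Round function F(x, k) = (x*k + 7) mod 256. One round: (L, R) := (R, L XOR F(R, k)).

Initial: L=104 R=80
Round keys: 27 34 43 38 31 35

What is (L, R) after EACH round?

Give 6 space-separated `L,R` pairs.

Answer: 80,31 31,117 117,177 177,56 56,126 126,121

Derivation:
Round 1 (k=27): L=80 R=31
Round 2 (k=34): L=31 R=117
Round 3 (k=43): L=117 R=177
Round 4 (k=38): L=177 R=56
Round 5 (k=31): L=56 R=126
Round 6 (k=35): L=126 R=121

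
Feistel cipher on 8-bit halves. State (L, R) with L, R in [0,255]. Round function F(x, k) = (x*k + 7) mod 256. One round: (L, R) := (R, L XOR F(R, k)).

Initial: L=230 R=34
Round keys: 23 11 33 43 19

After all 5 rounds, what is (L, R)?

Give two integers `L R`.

Answer: 151 110

Derivation:
Round 1 (k=23): L=34 R=243
Round 2 (k=11): L=243 R=90
Round 3 (k=33): L=90 R=82
Round 4 (k=43): L=82 R=151
Round 5 (k=19): L=151 R=110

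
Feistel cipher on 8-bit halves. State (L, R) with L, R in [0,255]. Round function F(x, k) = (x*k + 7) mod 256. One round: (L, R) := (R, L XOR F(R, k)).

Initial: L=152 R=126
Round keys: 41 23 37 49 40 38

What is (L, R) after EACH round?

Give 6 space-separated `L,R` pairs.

Answer: 126,173 173,236 236,142 142,217 217,97 97,180

Derivation:
Round 1 (k=41): L=126 R=173
Round 2 (k=23): L=173 R=236
Round 3 (k=37): L=236 R=142
Round 4 (k=49): L=142 R=217
Round 5 (k=40): L=217 R=97
Round 6 (k=38): L=97 R=180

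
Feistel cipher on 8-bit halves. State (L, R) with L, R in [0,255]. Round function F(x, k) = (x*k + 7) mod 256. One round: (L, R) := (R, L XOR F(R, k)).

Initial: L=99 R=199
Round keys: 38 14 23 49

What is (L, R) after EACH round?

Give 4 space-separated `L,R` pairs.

Round 1 (k=38): L=199 R=242
Round 2 (k=14): L=242 R=132
Round 3 (k=23): L=132 R=17
Round 4 (k=49): L=17 R=204

Answer: 199,242 242,132 132,17 17,204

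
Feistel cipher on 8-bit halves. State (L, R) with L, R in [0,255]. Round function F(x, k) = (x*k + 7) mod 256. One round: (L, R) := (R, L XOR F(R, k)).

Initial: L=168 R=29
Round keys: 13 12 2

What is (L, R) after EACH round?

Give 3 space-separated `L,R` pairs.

Answer: 29,40 40,250 250,211

Derivation:
Round 1 (k=13): L=29 R=40
Round 2 (k=12): L=40 R=250
Round 3 (k=2): L=250 R=211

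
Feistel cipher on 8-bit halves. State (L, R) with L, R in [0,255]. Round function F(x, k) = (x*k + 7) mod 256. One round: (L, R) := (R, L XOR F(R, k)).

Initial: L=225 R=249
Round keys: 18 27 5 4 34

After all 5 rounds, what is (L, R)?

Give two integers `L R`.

Round 1 (k=18): L=249 R=104
Round 2 (k=27): L=104 R=6
Round 3 (k=5): L=6 R=77
Round 4 (k=4): L=77 R=61
Round 5 (k=34): L=61 R=108

Answer: 61 108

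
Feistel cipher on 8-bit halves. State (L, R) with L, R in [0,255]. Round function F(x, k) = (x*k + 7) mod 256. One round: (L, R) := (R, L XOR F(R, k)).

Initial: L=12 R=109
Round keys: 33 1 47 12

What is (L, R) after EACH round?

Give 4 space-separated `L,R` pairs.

Answer: 109,24 24,114 114,237 237,81

Derivation:
Round 1 (k=33): L=109 R=24
Round 2 (k=1): L=24 R=114
Round 3 (k=47): L=114 R=237
Round 4 (k=12): L=237 R=81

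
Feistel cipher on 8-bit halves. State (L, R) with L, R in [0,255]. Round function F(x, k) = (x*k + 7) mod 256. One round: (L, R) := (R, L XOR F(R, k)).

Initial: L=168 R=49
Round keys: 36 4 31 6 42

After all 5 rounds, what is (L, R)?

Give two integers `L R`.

Answer: 73 103

Derivation:
Round 1 (k=36): L=49 R=67
Round 2 (k=4): L=67 R=34
Round 3 (k=31): L=34 R=102
Round 4 (k=6): L=102 R=73
Round 5 (k=42): L=73 R=103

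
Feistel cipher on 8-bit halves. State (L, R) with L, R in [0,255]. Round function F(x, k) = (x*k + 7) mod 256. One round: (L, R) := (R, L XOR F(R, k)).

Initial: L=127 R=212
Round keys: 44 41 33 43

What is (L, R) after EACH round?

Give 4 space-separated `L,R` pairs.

Round 1 (k=44): L=212 R=8
Round 2 (k=41): L=8 R=155
Round 3 (k=33): L=155 R=10
Round 4 (k=43): L=10 R=46

Answer: 212,8 8,155 155,10 10,46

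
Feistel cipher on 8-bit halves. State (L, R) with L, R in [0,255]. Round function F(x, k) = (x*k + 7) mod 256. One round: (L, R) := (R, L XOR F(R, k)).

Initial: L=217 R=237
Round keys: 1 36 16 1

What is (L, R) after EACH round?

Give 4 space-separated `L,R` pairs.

Round 1 (k=1): L=237 R=45
Round 2 (k=36): L=45 R=182
Round 3 (k=16): L=182 R=74
Round 4 (k=1): L=74 R=231

Answer: 237,45 45,182 182,74 74,231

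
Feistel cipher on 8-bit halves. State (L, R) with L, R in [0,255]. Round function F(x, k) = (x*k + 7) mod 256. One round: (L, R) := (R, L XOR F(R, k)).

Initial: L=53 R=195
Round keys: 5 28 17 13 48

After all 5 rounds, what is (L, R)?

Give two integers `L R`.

Round 1 (k=5): L=195 R=227
Round 2 (k=28): L=227 R=24
Round 3 (k=17): L=24 R=124
Round 4 (k=13): L=124 R=75
Round 5 (k=48): L=75 R=107

Answer: 75 107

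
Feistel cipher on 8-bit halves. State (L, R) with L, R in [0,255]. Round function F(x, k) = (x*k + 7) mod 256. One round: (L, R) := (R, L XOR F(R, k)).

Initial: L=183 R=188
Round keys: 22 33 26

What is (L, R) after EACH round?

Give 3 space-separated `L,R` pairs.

Round 1 (k=22): L=188 R=152
Round 2 (k=33): L=152 R=35
Round 3 (k=26): L=35 R=13

Answer: 188,152 152,35 35,13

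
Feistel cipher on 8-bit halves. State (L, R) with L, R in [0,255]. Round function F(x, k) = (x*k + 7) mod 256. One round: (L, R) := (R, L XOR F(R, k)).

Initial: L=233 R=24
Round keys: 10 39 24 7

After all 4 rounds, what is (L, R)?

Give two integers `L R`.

Answer: 1 143

Derivation:
Round 1 (k=10): L=24 R=30
Round 2 (k=39): L=30 R=129
Round 3 (k=24): L=129 R=1
Round 4 (k=7): L=1 R=143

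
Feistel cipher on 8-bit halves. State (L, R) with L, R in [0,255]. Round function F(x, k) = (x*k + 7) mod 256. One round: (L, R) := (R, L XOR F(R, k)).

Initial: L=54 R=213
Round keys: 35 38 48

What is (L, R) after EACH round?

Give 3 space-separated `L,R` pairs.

Answer: 213,16 16,178 178,119

Derivation:
Round 1 (k=35): L=213 R=16
Round 2 (k=38): L=16 R=178
Round 3 (k=48): L=178 R=119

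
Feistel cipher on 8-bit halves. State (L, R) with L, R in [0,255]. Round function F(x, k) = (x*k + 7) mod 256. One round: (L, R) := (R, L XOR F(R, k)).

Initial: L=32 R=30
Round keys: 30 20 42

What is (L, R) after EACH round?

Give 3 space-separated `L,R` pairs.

Answer: 30,171 171,125 125,34

Derivation:
Round 1 (k=30): L=30 R=171
Round 2 (k=20): L=171 R=125
Round 3 (k=42): L=125 R=34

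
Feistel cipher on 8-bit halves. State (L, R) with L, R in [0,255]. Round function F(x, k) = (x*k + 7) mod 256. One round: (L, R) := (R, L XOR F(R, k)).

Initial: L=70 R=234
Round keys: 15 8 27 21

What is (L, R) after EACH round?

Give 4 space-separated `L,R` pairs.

Round 1 (k=15): L=234 R=251
Round 2 (k=8): L=251 R=53
Round 3 (k=27): L=53 R=101
Round 4 (k=21): L=101 R=101

Answer: 234,251 251,53 53,101 101,101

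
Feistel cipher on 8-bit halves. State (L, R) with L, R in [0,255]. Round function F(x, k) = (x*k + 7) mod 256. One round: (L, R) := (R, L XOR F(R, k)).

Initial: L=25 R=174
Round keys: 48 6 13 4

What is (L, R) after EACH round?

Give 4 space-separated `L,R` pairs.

Round 1 (k=48): L=174 R=190
Round 2 (k=6): L=190 R=213
Round 3 (k=13): L=213 R=102
Round 4 (k=4): L=102 R=74

Answer: 174,190 190,213 213,102 102,74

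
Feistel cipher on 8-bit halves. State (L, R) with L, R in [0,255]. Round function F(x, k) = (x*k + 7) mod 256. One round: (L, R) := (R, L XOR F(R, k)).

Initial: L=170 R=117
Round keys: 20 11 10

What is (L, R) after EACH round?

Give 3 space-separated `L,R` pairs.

Round 1 (k=20): L=117 R=129
Round 2 (k=11): L=129 R=231
Round 3 (k=10): L=231 R=140

Answer: 117,129 129,231 231,140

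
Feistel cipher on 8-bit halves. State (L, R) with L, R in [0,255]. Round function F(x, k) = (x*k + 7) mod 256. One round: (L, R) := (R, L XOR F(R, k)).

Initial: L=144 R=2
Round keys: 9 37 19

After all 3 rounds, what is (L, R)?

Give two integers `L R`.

Round 1 (k=9): L=2 R=137
Round 2 (k=37): L=137 R=214
Round 3 (k=19): L=214 R=96

Answer: 214 96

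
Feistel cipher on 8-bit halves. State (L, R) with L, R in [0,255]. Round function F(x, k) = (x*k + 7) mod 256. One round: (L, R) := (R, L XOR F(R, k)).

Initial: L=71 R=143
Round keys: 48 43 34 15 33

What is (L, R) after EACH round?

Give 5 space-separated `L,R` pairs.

Round 1 (k=48): L=143 R=144
Round 2 (k=43): L=144 R=184
Round 3 (k=34): L=184 R=231
Round 4 (k=15): L=231 R=40
Round 5 (k=33): L=40 R=200

Answer: 143,144 144,184 184,231 231,40 40,200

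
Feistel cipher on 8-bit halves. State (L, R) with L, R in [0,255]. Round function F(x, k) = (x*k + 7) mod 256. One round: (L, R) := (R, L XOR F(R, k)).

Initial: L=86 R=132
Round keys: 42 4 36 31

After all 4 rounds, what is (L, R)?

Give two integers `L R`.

Answer: 90 130

Derivation:
Round 1 (k=42): L=132 R=249
Round 2 (k=4): L=249 R=111
Round 3 (k=36): L=111 R=90
Round 4 (k=31): L=90 R=130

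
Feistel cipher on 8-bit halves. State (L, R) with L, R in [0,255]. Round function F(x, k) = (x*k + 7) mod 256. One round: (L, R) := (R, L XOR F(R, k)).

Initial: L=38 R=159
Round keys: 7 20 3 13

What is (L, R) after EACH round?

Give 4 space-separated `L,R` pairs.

Round 1 (k=7): L=159 R=70
Round 2 (k=20): L=70 R=224
Round 3 (k=3): L=224 R=225
Round 4 (k=13): L=225 R=148

Answer: 159,70 70,224 224,225 225,148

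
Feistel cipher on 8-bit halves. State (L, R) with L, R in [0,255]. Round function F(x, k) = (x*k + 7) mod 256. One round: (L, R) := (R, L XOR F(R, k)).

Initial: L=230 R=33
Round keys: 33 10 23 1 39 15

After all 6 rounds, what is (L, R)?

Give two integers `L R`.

Answer: 236 91

Derivation:
Round 1 (k=33): L=33 R=174
Round 2 (k=10): L=174 R=242
Round 3 (k=23): L=242 R=107
Round 4 (k=1): L=107 R=128
Round 5 (k=39): L=128 R=236
Round 6 (k=15): L=236 R=91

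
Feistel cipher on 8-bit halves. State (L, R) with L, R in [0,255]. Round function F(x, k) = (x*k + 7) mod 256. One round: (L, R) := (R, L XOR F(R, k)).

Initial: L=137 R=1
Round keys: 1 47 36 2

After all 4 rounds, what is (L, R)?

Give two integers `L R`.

Answer: 66 60

Derivation:
Round 1 (k=1): L=1 R=129
Round 2 (k=47): L=129 R=183
Round 3 (k=36): L=183 R=66
Round 4 (k=2): L=66 R=60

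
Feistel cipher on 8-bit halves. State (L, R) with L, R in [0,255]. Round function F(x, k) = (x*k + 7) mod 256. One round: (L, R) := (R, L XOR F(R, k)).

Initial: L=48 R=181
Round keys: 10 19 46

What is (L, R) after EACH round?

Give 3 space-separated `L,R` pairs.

Answer: 181,41 41,167 167,32

Derivation:
Round 1 (k=10): L=181 R=41
Round 2 (k=19): L=41 R=167
Round 3 (k=46): L=167 R=32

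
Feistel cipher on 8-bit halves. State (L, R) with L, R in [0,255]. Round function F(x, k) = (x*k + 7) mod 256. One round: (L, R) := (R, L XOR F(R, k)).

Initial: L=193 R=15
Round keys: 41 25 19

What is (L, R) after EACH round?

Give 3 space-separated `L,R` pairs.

Round 1 (k=41): L=15 R=175
Round 2 (k=25): L=175 R=17
Round 3 (k=19): L=17 R=229

Answer: 15,175 175,17 17,229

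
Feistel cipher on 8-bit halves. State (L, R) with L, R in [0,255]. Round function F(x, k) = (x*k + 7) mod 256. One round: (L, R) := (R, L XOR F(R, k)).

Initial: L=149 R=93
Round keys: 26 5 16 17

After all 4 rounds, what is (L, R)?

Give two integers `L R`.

Round 1 (k=26): L=93 R=236
Round 2 (k=5): L=236 R=254
Round 3 (k=16): L=254 R=11
Round 4 (k=17): L=11 R=60

Answer: 11 60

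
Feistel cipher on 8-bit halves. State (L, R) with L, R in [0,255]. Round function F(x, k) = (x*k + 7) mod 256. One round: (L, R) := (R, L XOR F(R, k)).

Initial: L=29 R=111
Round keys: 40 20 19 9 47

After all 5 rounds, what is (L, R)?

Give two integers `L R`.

Answer: 244 86

Derivation:
Round 1 (k=40): L=111 R=66
Round 2 (k=20): L=66 R=64
Round 3 (k=19): L=64 R=133
Round 4 (k=9): L=133 R=244
Round 5 (k=47): L=244 R=86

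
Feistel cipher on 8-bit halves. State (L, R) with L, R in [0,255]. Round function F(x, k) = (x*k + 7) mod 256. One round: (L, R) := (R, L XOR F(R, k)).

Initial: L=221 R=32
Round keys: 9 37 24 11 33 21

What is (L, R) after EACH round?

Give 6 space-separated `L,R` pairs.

Answer: 32,250 250,9 9,37 37,151 151,91 91,233

Derivation:
Round 1 (k=9): L=32 R=250
Round 2 (k=37): L=250 R=9
Round 3 (k=24): L=9 R=37
Round 4 (k=11): L=37 R=151
Round 5 (k=33): L=151 R=91
Round 6 (k=21): L=91 R=233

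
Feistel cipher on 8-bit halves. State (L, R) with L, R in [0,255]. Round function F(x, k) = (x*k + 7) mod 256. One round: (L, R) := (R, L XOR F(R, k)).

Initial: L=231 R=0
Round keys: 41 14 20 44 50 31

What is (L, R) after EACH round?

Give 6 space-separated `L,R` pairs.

Answer: 0,224 224,71 71,115 115,140 140,44 44,215

Derivation:
Round 1 (k=41): L=0 R=224
Round 2 (k=14): L=224 R=71
Round 3 (k=20): L=71 R=115
Round 4 (k=44): L=115 R=140
Round 5 (k=50): L=140 R=44
Round 6 (k=31): L=44 R=215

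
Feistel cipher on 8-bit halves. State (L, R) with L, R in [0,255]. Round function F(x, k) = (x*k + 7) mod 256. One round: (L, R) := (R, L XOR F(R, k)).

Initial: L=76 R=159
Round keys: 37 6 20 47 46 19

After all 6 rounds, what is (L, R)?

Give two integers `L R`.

Round 1 (k=37): L=159 R=78
Round 2 (k=6): L=78 R=68
Round 3 (k=20): L=68 R=25
Round 4 (k=47): L=25 R=218
Round 5 (k=46): L=218 R=42
Round 6 (k=19): L=42 R=255

Answer: 42 255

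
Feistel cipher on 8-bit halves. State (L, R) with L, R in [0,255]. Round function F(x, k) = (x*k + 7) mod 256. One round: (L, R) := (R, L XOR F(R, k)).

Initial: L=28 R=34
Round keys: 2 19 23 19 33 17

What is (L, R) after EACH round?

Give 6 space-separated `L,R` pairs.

Round 1 (k=2): L=34 R=87
Round 2 (k=19): L=87 R=94
Round 3 (k=23): L=94 R=46
Round 4 (k=19): L=46 R=47
Round 5 (k=33): L=47 R=56
Round 6 (k=17): L=56 R=144

Answer: 34,87 87,94 94,46 46,47 47,56 56,144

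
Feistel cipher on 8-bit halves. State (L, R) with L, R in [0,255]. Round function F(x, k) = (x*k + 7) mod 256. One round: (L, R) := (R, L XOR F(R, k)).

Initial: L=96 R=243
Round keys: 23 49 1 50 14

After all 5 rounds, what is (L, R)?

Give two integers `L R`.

Round 1 (k=23): L=243 R=188
Round 2 (k=49): L=188 R=240
Round 3 (k=1): L=240 R=75
Round 4 (k=50): L=75 R=93
Round 5 (k=14): L=93 R=86

Answer: 93 86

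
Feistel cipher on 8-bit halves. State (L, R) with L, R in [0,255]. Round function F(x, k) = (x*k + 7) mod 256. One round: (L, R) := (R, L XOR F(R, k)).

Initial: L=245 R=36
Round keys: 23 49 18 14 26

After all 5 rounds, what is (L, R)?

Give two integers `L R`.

Round 1 (k=23): L=36 R=182
Round 2 (k=49): L=182 R=249
Round 3 (k=18): L=249 R=63
Round 4 (k=14): L=63 R=128
Round 5 (k=26): L=128 R=56

Answer: 128 56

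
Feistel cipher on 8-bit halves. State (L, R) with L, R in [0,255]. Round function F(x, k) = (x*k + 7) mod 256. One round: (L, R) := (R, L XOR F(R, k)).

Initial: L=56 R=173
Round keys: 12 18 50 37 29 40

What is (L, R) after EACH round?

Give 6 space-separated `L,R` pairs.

Answer: 173,27 27,64 64,156 156,211 211,114 114,4

Derivation:
Round 1 (k=12): L=173 R=27
Round 2 (k=18): L=27 R=64
Round 3 (k=50): L=64 R=156
Round 4 (k=37): L=156 R=211
Round 5 (k=29): L=211 R=114
Round 6 (k=40): L=114 R=4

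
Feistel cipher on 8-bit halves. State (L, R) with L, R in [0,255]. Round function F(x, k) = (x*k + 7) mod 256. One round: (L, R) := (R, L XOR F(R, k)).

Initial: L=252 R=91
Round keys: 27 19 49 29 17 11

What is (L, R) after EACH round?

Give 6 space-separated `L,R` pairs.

Round 1 (k=27): L=91 R=92
Round 2 (k=19): L=92 R=128
Round 3 (k=49): L=128 R=219
Round 4 (k=29): L=219 R=86
Round 5 (k=17): L=86 R=102
Round 6 (k=11): L=102 R=63

Answer: 91,92 92,128 128,219 219,86 86,102 102,63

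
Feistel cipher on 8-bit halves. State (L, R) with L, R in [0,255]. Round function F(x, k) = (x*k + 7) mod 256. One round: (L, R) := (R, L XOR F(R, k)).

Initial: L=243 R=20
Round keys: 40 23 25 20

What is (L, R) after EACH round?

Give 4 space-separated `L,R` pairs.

Answer: 20,212 212,7 7,98 98,168

Derivation:
Round 1 (k=40): L=20 R=212
Round 2 (k=23): L=212 R=7
Round 3 (k=25): L=7 R=98
Round 4 (k=20): L=98 R=168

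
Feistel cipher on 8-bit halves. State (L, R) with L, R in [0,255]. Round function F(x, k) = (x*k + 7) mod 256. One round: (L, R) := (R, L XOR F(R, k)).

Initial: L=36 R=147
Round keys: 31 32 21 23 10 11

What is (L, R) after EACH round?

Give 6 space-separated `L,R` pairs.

Answer: 147,240 240,148 148,219 219,32 32,156 156,155

Derivation:
Round 1 (k=31): L=147 R=240
Round 2 (k=32): L=240 R=148
Round 3 (k=21): L=148 R=219
Round 4 (k=23): L=219 R=32
Round 5 (k=10): L=32 R=156
Round 6 (k=11): L=156 R=155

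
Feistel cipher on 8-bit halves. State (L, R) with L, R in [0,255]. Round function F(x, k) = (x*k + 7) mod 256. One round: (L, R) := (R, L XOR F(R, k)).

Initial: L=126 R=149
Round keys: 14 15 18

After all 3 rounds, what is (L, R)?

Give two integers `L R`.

Answer: 113 170

Derivation:
Round 1 (k=14): L=149 R=83
Round 2 (k=15): L=83 R=113
Round 3 (k=18): L=113 R=170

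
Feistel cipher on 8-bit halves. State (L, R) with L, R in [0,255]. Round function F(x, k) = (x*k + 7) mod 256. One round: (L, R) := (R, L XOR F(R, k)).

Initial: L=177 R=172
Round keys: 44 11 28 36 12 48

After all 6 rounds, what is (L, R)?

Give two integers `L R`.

Answer: 90 153

Derivation:
Round 1 (k=44): L=172 R=38
Round 2 (k=11): L=38 R=5
Round 3 (k=28): L=5 R=181
Round 4 (k=36): L=181 R=126
Round 5 (k=12): L=126 R=90
Round 6 (k=48): L=90 R=153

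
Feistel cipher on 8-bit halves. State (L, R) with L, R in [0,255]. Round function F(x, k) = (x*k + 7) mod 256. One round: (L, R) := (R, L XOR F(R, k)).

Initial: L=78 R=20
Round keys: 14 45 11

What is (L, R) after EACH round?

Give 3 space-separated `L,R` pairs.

Round 1 (k=14): L=20 R=81
Round 2 (k=45): L=81 R=80
Round 3 (k=11): L=80 R=38

Answer: 20,81 81,80 80,38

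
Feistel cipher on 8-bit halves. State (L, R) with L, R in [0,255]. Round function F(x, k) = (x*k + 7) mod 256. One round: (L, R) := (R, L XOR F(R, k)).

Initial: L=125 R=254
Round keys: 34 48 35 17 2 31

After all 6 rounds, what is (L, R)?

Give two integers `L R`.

Answer: 151 90

Derivation:
Round 1 (k=34): L=254 R=190
Round 2 (k=48): L=190 R=89
Round 3 (k=35): L=89 R=140
Round 4 (k=17): L=140 R=10
Round 5 (k=2): L=10 R=151
Round 6 (k=31): L=151 R=90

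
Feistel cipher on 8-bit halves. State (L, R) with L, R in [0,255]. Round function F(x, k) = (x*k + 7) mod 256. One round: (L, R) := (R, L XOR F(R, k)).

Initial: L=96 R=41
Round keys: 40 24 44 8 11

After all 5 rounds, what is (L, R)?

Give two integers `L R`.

Answer: 65 210

Derivation:
Round 1 (k=40): L=41 R=15
Round 2 (k=24): L=15 R=70
Round 3 (k=44): L=70 R=0
Round 4 (k=8): L=0 R=65
Round 5 (k=11): L=65 R=210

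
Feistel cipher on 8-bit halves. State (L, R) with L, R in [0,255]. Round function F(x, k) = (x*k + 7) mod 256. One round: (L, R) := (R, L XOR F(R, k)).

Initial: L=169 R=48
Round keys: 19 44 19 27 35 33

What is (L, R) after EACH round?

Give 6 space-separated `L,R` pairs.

Round 1 (k=19): L=48 R=62
Round 2 (k=44): L=62 R=159
Round 3 (k=19): L=159 R=234
Round 4 (k=27): L=234 R=42
Round 5 (k=35): L=42 R=47
Round 6 (k=33): L=47 R=60

Answer: 48,62 62,159 159,234 234,42 42,47 47,60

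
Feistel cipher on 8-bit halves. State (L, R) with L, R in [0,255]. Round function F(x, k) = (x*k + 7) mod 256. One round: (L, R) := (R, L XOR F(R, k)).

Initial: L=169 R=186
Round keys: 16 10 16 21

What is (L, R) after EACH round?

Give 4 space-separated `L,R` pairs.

Answer: 186,14 14,41 41,153 153,189

Derivation:
Round 1 (k=16): L=186 R=14
Round 2 (k=10): L=14 R=41
Round 3 (k=16): L=41 R=153
Round 4 (k=21): L=153 R=189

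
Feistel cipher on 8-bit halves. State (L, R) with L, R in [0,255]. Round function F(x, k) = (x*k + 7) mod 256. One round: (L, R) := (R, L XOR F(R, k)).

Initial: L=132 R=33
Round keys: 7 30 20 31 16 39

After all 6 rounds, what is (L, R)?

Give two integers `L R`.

Answer: 2 165

Derivation:
Round 1 (k=7): L=33 R=106
Round 2 (k=30): L=106 R=82
Round 3 (k=20): L=82 R=5
Round 4 (k=31): L=5 R=240
Round 5 (k=16): L=240 R=2
Round 6 (k=39): L=2 R=165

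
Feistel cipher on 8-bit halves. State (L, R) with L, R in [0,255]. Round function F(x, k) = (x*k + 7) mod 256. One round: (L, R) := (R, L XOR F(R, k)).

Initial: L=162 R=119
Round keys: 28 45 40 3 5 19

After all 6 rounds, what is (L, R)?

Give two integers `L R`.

Answer: 135 142

Derivation:
Round 1 (k=28): L=119 R=169
Round 2 (k=45): L=169 R=203
Round 3 (k=40): L=203 R=22
Round 4 (k=3): L=22 R=130
Round 5 (k=5): L=130 R=135
Round 6 (k=19): L=135 R=142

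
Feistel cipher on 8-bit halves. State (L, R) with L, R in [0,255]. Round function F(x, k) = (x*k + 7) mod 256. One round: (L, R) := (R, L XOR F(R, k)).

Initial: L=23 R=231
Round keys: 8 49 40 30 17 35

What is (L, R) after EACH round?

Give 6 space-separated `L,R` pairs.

Round 1 (k=8): L=231 R=40
Round 2 (k=49): L=40 R=72
Round 3 (k=40): L=72 R=111
Round 4 (k=30): L=111 R=65
Round 5 (k=17): L=65 R=55
Round 6 (k=35): L=55 R=205

Answer: 231,40 40,72 72,111 111,65 65,55 55,205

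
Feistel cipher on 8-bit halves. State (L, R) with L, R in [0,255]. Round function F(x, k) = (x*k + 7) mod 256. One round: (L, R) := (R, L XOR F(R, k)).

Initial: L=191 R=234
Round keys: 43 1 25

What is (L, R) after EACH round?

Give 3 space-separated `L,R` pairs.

Answer: 234,234 234,27 27,64

Derivation:
Round 1 (k=43): L=234 R=234
Round 2 (k=1): L=234 R=27
Round 3 (k=25): L=27 R=64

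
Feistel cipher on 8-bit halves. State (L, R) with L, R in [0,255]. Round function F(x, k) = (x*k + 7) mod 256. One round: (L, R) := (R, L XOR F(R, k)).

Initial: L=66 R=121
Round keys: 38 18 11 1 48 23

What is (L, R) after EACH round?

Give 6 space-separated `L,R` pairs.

Answer: 121,191 191,12 12,52 52,55 55,99 99,219

Derivation:
Round 1 (k=38): L=121 R=191
Round 2 (k=18): L=191 R=12
Round 3 (k=11): L=12 R=52
Round 4 (k=1): L=52 R=55
Round 5 (k=48): L=55 R=99
Round 6 (k=23): L=99 R=219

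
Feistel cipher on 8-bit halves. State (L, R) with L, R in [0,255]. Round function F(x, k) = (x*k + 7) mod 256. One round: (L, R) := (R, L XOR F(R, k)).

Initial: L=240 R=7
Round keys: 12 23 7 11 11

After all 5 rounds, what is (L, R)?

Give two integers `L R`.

Answer: 103 99

Derivation:
Round 1 (k=12): L=7 R=171
Round 2 (k=23): L=171 R=99
Round 3 (k=7): L=99 R=23
Round 4 (k=11): L=23 R=103
Round 5 (k=11): L=103 R=99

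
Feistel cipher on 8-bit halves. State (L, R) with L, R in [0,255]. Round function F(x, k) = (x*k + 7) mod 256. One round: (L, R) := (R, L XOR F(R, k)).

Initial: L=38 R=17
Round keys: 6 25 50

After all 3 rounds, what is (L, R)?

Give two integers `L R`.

Round 1 (k=6): L=17 R=75
Round 2 (k=25): L=75 R=75
Round 3 (k=50): L=75 R=230

Answer: 75 230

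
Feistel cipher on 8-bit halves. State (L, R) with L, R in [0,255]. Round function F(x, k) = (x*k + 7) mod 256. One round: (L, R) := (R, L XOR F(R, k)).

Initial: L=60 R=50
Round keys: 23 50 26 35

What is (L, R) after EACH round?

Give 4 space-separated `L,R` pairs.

Answer: 50,185 185,27 27,124 124,224

Derivation:
Round 1 (k=23): L=50 R=185
Round 2 (k=50): L=185 R=27
Round 3 (k=26): L=27 R=124
Round 4 (k=35): L=124 R=224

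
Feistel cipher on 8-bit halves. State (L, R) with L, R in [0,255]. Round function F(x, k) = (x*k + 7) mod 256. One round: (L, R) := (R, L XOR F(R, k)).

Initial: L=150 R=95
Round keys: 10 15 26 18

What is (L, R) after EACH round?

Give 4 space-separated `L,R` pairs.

Round 1 (k=10): L=95 R=43
Round 2 (k=15): L=43 R=211
Round 3 (k=26): L=211 R=94
Round 4 (k=18): L=94 R=112

Answer: 95,43 43,211 211,94 94,112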